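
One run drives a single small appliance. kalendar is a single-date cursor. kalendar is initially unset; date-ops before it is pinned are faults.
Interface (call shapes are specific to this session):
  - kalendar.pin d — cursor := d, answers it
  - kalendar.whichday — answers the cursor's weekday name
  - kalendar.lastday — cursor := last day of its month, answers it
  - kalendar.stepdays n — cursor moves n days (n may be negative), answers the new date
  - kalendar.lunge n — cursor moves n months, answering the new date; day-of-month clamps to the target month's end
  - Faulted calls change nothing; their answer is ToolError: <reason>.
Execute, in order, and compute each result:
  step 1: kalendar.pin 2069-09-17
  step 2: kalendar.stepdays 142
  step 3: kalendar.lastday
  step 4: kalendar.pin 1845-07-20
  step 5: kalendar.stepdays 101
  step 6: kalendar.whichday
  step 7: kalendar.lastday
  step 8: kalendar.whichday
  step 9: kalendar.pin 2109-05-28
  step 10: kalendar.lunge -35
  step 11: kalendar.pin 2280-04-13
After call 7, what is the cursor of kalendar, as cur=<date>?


Answer: cur=1845-10-31

Derivation:
CALL kalendar.pin[d: 2069-09-17]
RET  2069-09-17
CALL kalendar.stepdays[n: 142]
RET  2070-02-06
CALL kalendar.lastday[]
RET  2070-02-28
CALL kalendar.pin[d: 1845-07-20]
RET  1845-07-20
CALL kalendar.stepdays[n: 101]
RET  1845-10-29
CALL kalendar.whichday[]
RET  Wednesday
CALL kalendar.lastday[]
RET  1845-10-31
CALL kalendar.whichday[]
RET  Friday
CALL kalendar.pin[d: 2109-05-28]
RET  2109-05-28
CALL kalendar.lunge[n: -35]
RET  2106-06-28
CALL kalendar.pin[d: 2280-04-13]
RET  2280-04-13


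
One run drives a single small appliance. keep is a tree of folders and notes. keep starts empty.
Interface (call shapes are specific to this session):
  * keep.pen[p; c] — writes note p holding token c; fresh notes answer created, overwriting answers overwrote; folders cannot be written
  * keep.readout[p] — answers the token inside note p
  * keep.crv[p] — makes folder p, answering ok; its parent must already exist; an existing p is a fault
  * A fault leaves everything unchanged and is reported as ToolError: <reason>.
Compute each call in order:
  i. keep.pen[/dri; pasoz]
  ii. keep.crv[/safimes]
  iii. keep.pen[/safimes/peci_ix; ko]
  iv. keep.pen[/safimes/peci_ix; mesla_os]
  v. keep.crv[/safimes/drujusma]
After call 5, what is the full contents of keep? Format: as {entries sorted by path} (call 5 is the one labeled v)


Answer: {dri=pasoz, safimes/, safimes/drujusma/, safimes/peci_ix=mesla_os}

Derivation:
>>> pen p=/dri c=pasoz
= created
>>> crv p=/safimes
= ok
>>> pen p=/safimes/peci_ix c=ko
= created
>>> pen p=/safimes/peci_ix c=mesla_os
= overwrote
>>> crv p=/safimes/drujusma
= ok


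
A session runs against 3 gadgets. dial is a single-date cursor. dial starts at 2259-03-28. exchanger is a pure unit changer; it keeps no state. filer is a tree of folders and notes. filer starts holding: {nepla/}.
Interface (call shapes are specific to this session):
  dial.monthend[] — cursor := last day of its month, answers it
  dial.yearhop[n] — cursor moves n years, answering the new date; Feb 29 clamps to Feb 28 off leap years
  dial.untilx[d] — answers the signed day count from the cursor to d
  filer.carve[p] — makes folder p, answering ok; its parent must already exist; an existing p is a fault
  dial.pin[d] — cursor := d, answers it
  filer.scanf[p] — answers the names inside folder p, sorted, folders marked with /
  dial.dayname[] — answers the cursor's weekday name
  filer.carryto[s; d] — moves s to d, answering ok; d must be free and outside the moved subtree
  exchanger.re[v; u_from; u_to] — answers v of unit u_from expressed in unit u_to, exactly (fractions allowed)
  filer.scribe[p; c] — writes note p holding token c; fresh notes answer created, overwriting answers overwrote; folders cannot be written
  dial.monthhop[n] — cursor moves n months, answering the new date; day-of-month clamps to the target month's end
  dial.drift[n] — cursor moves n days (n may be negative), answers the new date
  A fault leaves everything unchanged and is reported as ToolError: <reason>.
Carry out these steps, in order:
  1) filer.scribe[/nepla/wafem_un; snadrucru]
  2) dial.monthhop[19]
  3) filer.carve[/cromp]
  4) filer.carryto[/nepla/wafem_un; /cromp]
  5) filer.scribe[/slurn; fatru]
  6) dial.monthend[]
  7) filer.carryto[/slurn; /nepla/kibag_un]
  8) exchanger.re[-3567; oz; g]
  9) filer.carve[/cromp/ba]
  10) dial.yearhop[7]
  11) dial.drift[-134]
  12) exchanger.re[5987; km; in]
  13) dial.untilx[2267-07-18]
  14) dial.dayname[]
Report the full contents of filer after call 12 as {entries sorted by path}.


Step: filer.scribe[p=/nepla/wafem_un; c=snadrucru]
Result: created
Step: dial.monthhop[n=19]
Result: 2260-10-28
Step: filer.carve[p=/cromp]
Result: ok
Step: filer.carryto[s=/nepla/wafem_un; d=/cromp]
Result: ToolError: exists
Step: filer.scribe[p=/slurn; c=fatru]
Result: created
Step: dial.monthend[]
Result: 2260-10-31
Step: filer.carryto[s=/slurn; d=/nepla/kibag_un]
Result: ok
Step: exchanger.re[v=-3567; u_from=oz; u_to=g]
Result: -161796398379/1600000
Step: filer.carve[p=/cromp/ba]
Result: ok
Step: dial.yearhop[n=7]
Result: 2267-10-31
Step: dial.drift[n=-134]
Result: 2267-06-19
Step: exchanger.re[v=5987; u_from=km; u_to=in]
Result: 29935000000/127
Step: dial.untilx[d=2267-07-18]
Result: 29
Step: dial.dayname[]
Result: Wednesday

Answer: {cromp/, cromp/ba/, nepla/, nepla/kibag_un=fatru, nepla/wafem_un=snadrucru}


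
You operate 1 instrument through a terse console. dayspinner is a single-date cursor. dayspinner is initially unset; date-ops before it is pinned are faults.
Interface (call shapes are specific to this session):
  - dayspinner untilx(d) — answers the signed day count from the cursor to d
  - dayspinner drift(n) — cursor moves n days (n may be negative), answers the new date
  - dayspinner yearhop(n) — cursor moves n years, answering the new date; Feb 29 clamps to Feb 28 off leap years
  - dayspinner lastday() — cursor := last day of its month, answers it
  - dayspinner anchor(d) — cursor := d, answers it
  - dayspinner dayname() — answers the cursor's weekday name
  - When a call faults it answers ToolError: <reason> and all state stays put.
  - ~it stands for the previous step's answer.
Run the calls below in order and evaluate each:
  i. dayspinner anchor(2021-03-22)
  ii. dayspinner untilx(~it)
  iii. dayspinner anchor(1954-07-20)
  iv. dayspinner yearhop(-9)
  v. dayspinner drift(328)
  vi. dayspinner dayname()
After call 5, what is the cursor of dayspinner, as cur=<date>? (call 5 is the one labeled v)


Answer: cur=1946-06-13

Derivation:
-> dayspinner anchor(d→2021-03-22)
<- 2021-03-22
-> dayspinner untilx(d→~it)
<- 0
-> dayspinner anchor(d→1954-07-20)
<- 1954-07-20
-> dayspinner yearhop(n→-9)
<- 1945-07-20
-> dayspinner drift(n→328)
<- 1946-06-13
-> dayspinner dayname()
<- Thursday


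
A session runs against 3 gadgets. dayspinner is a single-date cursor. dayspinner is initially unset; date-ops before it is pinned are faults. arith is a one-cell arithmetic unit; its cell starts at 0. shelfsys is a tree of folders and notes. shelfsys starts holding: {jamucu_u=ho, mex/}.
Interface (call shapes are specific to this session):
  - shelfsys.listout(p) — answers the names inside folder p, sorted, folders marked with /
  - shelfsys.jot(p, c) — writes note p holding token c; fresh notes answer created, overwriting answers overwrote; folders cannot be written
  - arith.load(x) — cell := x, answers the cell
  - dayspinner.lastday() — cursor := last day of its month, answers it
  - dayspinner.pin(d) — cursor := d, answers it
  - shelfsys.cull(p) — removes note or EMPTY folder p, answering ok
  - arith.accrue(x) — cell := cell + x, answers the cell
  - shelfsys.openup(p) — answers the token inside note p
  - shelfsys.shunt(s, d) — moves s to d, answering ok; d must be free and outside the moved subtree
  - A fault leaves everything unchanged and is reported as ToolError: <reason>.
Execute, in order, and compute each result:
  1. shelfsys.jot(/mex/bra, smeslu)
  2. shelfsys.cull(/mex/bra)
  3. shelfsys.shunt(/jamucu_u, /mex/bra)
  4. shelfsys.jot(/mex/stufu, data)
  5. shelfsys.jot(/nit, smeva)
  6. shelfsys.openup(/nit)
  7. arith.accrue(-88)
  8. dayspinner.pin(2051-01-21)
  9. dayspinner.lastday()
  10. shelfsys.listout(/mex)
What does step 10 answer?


# shelfsys.jot(p='/mex/bra', c='smeslu') == created
# shelfsys.cull(p='/mex/bra') == ok
# shelfsys.shunt(s='/jamucu_u', d='/mex/bra') == ok
# shelfsys.jot(p='/mex/stufu', c='data') == created
# shelfsys.jot(p='/nit', c='smeva') == created
# shelfsys.openup(p='/nit') == smeva
# arith.accrue(x='-88') == -88
# dayspinner.pin(d='2051-01-21') == 2051-01-21
# dayspinner.lastday() == 2051-01-31
# shelfsys.listout(p='/mex') == [bra, stufu]

Answer: [bra, stufu]


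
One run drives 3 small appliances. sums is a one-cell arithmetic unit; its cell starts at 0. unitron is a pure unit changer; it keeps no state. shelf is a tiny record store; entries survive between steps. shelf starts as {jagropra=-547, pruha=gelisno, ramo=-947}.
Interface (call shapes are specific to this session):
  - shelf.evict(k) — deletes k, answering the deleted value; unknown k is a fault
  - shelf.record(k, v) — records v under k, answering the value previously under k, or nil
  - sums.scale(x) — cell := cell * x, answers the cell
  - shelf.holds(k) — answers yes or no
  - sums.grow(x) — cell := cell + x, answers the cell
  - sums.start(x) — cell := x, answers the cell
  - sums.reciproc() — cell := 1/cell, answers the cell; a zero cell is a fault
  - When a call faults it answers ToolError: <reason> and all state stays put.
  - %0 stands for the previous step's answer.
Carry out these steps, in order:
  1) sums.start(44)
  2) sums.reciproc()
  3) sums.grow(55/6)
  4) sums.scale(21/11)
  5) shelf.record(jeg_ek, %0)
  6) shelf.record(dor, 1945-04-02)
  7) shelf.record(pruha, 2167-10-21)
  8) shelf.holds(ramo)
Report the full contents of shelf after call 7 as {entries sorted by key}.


Answer: {dor=1945-04-02, jagropra=-547, jeg_ek=8491/484, pruha=2167-10-21, ramo=-947}

Derivation:
·→ sums.start(x='44')
·← 44
·→ sums.reciproc()
·← 1/44
·→ sums.grow(x='55/6')
·← 1213/132
·→ sums.scale(x='21/11')
·← 8491/484
·→ shelf.record(k='jeg_ek', v='%0')
·← nil
·→ shelf.record(k='dor', v='1945-04-02')
·← nil
·→ shelf.record(k='pruha', v='2167-10-21')
·← gelisno
·→ shelf.holds(k='ramo')
·← yes


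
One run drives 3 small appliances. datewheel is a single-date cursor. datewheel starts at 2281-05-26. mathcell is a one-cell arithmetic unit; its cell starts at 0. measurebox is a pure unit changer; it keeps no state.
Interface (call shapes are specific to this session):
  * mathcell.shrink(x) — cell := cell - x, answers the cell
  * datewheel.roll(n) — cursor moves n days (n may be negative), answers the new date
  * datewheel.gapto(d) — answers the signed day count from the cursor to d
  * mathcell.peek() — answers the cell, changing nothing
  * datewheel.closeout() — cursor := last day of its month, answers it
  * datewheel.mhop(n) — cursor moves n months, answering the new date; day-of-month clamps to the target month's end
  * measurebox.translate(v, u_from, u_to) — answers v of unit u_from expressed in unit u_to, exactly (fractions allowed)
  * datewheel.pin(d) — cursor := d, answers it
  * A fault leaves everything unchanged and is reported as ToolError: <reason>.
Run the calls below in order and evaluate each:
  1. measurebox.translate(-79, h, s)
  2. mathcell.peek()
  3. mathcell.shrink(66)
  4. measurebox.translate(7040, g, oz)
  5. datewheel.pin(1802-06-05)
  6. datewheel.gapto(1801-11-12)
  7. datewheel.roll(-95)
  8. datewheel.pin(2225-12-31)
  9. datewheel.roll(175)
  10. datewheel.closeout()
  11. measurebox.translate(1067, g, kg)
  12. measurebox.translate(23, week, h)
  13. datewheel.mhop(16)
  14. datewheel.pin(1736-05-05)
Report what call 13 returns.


>> measurebox.translate(v='-79', u_from='h', u_to='s')
<< -284400
>> mathcell.peek()
<< 0
>> mathcell.shrink(x='66')
<< -66
>> measurebox.translate(v='7040', u_from='g', u_to='oz')
<< 1024000000/4123567
>> datewheel.pin(d='1802-06-05')
<< 1802-06-05
>> datewheel.gapto(d='1801-11-12')
<< -205
>> datewheel.roll(n='-95')
<< 1802-03-02
>> datewheel.pin(d='2225-12-31')
<< 2225-12-31
>> datewheel.roll(n='175')
<< 2226-06-24
>> datewheel.closeout()
<< 2226-06-30
>> measurebox.translate(v='1067', u_from='g', u_to='kg')
<< 1067/1000
>> measurebox.translate(v='23', u_from='week', u_to='h')
<< 3864
>> datewheel.mhop(n='16')
<< 2227-10-30
>> datewheel.pin(d='1736-05-05')
<< 1736-05-05

Answer: 2227-10-30


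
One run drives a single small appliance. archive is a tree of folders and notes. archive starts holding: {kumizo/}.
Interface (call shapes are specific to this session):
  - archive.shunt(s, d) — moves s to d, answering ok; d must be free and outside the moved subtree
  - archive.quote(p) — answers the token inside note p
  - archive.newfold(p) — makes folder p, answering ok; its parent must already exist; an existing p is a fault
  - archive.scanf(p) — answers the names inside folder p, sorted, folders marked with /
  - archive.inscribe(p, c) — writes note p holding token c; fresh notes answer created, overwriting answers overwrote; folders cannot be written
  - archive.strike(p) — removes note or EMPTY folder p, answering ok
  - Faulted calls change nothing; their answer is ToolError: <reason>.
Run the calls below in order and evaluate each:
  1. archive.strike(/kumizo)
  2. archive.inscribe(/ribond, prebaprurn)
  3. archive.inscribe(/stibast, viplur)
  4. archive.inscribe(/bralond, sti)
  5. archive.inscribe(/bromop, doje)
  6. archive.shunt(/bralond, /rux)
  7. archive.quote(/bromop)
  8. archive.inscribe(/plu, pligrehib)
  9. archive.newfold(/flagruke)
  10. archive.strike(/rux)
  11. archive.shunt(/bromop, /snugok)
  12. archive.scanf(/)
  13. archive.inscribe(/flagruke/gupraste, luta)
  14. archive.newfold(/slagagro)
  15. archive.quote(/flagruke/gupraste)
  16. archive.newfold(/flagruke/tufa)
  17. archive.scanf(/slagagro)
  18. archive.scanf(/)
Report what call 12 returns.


# 1. archive.strike(p=/kumizo) => ok
# 2. archive.inscribe(p=/ribond, c=prebaprurn) => created
# 3. archive.inscribe(p=/stibast, c=viplur) => created
# 4. archive.inscribe(p=/bralond, c=sti) => created
# 5. archive.inscribe(p=/bromop, c=doje) => created
# 6. archive.shunt(s=/bralond, d=/rux) => ok
# 7. archive.quote(p=/bromop) => doje
# 8. archive.inscribe(p=/plu, c=pligrehib) => created
# 9. archive.newfold(p=/flagruke) => ok
# 10. archive.strike(p=/rux) => ok
# 11. archive.shunt(s=/bromop, d=/snugok) => ok
# 12. archive.scanf(p=/) => [flagruke/, plu, ribond, snugok, stibast]
# 13. archive.inscribe(p=/flagruke/gupraste, c=luta) => created
# 14. archive.newfold(p=/slagagro) => ok
# 15. archive.quote(p=/flagruke/gupraste) => luta
# 16. archive.newfold(p=/flagruke/tufa) => ok
# 17. archive.scanf(p=/slagagro) => []
# 18. archive.scanf(p=/) => [flagruke/, plu, ribond, slagagro/, snugok, stibast]

Answer: [flagruke/, plu, ribond, snugok, stibast]


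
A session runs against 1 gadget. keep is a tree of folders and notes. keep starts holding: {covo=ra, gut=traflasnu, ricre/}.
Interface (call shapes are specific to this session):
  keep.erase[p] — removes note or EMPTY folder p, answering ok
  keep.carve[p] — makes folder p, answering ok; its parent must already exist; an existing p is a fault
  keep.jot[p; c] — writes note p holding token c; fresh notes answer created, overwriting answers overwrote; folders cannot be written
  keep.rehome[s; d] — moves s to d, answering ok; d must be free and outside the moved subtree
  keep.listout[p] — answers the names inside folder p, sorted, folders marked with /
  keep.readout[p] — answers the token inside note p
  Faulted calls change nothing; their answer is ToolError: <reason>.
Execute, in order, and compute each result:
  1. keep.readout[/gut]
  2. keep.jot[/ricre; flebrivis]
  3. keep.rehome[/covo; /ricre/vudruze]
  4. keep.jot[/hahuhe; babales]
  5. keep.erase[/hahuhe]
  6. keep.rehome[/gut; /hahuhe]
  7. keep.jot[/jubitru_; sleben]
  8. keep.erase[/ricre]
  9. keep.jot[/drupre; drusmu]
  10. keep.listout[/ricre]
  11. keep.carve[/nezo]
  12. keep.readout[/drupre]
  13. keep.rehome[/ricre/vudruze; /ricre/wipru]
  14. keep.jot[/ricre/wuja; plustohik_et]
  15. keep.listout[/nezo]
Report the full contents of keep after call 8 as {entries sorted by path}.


~$ keep.readout p: /gut
[out] traflasnu
~$ keep.jot p: /ricre c: flebrivis
[out] ToolError: is a directory
~$ keep.rehome s: /covo d: /ricre/vudruze
[out] ok
~$ keep.jot p: /hahuhe c: babales
[out] created
~$ keep.erase p: /hahuhe
[out] ok
~$ keep.rehome s: /gut d: /hahuhe
[out] ok
~$ keep.jot p: /jubitru_ c: sleben
[out] created
~$ keep.erase p: /ricre
[out] ToolError: not empty
~$ keep.jot p: /drupre c: drusmu
[out] created
~$ keep.listout p: /ricre
[out] [vudruze]
~$ keep.carve p: /nezo
[out] ok
~$ keep.readout p: /drupre
[out] drusmu
~$ keep.rehome s: /ricre/vudruze d: /ricre/wipru
[out] ok
~$ keep.jot p: /ricre/wuja c: plustohik_et
[out] created
~$ keep.listout p: /nezo
[out] []

Answer: {hahuhe=traflasnu, jubitru_=sleben, ricre/, ricre/vudruze=ra}


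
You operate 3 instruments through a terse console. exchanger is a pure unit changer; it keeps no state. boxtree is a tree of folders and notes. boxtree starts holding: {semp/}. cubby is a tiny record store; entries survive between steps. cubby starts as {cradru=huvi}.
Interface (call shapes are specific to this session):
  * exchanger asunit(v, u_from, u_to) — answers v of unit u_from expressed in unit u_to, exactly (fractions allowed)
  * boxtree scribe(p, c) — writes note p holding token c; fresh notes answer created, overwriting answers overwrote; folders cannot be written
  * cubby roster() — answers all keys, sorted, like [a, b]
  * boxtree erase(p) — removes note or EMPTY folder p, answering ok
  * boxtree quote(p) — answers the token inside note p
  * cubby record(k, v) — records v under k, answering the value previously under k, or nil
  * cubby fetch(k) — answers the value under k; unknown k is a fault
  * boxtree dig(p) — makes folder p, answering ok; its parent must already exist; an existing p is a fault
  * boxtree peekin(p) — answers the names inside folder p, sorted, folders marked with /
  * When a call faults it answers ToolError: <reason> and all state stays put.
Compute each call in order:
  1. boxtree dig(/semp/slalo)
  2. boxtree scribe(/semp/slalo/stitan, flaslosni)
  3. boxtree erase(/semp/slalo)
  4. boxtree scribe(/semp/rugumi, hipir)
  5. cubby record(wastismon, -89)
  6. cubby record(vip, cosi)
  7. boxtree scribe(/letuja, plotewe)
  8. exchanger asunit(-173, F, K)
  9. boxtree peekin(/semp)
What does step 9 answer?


CALL boxtree dig[p: /semp/slalo]
RET  ok
CALL boxtree scribe[p: /semp/slalo/stitan; c: flaslosni]
RET  created
CALL boxtree erase[p: /semp/slalo]
RET  ToolError: not empty
CALL boxtree scribe[p: /semp/rugumi; c: hipir]
RET  created
CALL cubby record[k: wastismon; v: -89]
RET  nil
CALL cubby record[k: vip; v: cosi]
RET  nil
CALL boxtree scribe[p: /letuja; c: plotewe]
RET  created
CALL exchanger asunit[v: -173; u_from: F; u_to: K]
RET  28667/180
CALL boxtree peekin[p: /semp]
RET  [rugumi, slalo/]

Answer: [rugumi, slalo/]


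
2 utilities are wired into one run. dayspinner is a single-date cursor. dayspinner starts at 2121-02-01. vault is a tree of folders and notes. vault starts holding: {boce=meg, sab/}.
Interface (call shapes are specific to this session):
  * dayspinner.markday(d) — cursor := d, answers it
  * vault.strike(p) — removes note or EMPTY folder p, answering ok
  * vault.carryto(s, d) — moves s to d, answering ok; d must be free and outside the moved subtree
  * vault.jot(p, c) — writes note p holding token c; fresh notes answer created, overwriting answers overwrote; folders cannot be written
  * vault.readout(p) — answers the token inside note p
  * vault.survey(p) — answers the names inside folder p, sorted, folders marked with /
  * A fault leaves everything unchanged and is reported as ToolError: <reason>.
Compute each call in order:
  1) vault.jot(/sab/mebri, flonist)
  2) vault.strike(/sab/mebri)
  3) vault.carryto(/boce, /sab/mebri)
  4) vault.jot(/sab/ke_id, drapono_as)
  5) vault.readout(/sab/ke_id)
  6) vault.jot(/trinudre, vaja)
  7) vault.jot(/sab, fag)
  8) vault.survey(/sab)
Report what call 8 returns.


Answer: [ke_id, mebri]

Derivation:
Act: vault.jot[p=/sab/mebri; c=flonist]
Obs: created
Act: vault.strike[p=/sab/mebri]
Obs: ok
Act: vault.carryto[s=/boce; d=/sab/mebri]
Obs: ok
Act: vault.jot[p=/sab/ke_id; c=drapono_as]
Obs: created
Act: vault.readout[p=/sab/ke_id]
Obs: drapono_as
Act: vault.jot[p=/trinudre; c=vaja]
Obs: created
Act: vault.jot[p=/sab; c=fag]
Obs: ToolError: is a directory
Act: vault.survey[p=/sab]
Obs: [ke_id, mebri]


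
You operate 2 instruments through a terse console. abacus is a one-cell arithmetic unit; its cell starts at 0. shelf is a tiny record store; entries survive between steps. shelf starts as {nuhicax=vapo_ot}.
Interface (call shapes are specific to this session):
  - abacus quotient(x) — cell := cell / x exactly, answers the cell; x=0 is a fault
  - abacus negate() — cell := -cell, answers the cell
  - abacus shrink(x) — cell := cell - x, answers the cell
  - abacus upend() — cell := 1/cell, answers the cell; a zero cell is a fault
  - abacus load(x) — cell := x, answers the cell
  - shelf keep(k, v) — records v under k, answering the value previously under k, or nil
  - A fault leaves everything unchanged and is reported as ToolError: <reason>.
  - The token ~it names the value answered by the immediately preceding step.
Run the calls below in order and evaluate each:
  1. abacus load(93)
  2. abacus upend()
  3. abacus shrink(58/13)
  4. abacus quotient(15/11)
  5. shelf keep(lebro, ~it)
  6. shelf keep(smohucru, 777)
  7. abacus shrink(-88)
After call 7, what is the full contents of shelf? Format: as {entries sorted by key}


Answer: {lebro=-59191/18135, nuhicax=vapo_ot, smohucru=777}

Derivation:
! abacus load(x='93') : 93
! abacus upend() : 1/93
! abacus shrink(x='58/13') : -5381/1209
! abacus quotient(x='15/11') : -59191/18135
! shelf keep(k='lebro', v='~it') : nil
! shelf keep(k='smohucru', v='777') : nil
! abacus shrink(x='-88') : 1536689/18135


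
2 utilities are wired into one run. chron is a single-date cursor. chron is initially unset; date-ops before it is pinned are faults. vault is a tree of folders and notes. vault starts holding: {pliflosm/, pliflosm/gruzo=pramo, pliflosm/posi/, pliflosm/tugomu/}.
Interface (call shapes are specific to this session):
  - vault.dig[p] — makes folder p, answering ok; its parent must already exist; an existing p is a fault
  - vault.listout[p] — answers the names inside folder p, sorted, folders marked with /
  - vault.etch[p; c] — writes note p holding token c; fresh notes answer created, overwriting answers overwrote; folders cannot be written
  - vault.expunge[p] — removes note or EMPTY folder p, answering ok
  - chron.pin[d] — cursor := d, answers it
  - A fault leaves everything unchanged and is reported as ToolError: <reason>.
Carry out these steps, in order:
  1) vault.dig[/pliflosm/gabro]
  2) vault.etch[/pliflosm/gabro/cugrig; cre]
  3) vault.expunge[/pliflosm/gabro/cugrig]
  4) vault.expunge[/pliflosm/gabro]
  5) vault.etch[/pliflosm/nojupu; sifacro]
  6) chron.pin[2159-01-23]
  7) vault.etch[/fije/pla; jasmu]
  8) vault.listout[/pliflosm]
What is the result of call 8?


Answer: [gruzo, nojupu, posi/, tugomu/]

Derivation:
Invoking vault.dig with p='/pliflosm/gabro', and observe ok.
Using vault.etch with p='/pliflosm/gabro/cugrig', c='cre', which returns created.
I invoke vault.expunge with p='/pliflosm/gabro/cugrig', giving ok.
Invoking vault.expunge with p='/pliflosm/gabro': ok.
Invoking vault.etch with p='/pliflosm/nojupu', c='sifacro': created.
I try chron.pin with d='2159-01-23', — result: 2159-01-23.
Next I call vault.etch with p='/fije/pla', c='jasmu', and get ToolError: no parent.
I use vault.listout with p='/pliflosm', — result: [gruzo, nojupu, posi/, tugomu/].


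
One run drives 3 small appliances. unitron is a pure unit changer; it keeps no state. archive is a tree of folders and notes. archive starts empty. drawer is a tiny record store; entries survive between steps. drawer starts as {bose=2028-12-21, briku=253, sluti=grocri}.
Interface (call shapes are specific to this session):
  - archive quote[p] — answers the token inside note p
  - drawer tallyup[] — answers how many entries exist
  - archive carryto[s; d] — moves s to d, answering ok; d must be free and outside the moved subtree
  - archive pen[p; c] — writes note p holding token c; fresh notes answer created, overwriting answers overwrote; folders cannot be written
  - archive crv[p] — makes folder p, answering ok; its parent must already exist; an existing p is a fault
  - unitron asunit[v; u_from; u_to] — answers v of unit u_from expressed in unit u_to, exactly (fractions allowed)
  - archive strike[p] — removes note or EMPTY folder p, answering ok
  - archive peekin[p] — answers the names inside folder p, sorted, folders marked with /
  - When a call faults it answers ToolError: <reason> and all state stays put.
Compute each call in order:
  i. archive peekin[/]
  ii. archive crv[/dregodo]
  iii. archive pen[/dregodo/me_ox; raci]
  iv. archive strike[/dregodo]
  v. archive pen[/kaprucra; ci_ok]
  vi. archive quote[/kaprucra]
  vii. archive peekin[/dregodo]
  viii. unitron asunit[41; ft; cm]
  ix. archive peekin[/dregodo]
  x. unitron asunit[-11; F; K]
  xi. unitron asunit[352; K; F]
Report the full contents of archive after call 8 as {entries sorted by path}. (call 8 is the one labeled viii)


I invoke archive peekin passing p: /, giving [].
Calling archive crv passing p: /dregodo, yielding ok.
I invoke archive pen passing p: /dregodo/me_ox, c: raci, and see created.
I use archive strike passing p: /dregodo, — result: ToolError: not empty.
Invoking archive pen passing p: /kaprucra, c: ci_ok, giving created.
I invoke archive quote passing p: /kaprucra, and see ci_ok.
Calling archive peekin passing p: /dregodo, yielding [me_ox].
Using unitron asunit passing v: 41, u_from: ft, u_to: cm: 31242/25.
I run archive peekin passing p: /dregodo, giving [me_ox].
Now I run unitron asunit passing v: -11, u_from: F, u_to: K, → 44867/180.
Now I run unitron asunit passing v: 352, u_from: K, u_to: F, and observe 17393/100.

Answer: {dregodo/, dregodo/me_ox=raci, kaprucra=ci_ok}


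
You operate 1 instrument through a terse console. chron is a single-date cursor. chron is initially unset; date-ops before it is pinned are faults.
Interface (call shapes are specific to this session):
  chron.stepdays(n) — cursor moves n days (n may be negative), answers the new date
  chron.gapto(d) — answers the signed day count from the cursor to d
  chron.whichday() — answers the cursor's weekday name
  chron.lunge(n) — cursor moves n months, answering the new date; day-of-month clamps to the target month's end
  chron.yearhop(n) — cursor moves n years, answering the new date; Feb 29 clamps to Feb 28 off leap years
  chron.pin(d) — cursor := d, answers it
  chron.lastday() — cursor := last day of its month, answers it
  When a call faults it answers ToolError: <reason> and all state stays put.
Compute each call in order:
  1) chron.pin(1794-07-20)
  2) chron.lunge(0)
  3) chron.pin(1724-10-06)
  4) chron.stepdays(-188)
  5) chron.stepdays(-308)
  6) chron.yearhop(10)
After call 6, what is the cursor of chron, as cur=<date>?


·→ chron.pin(d=1794-07-20)
·← 1794-07-20
·→ chron.lunge(n=0)
·← 1794-07-20
·→ chron.pin(d=1724-10-06)
·← 1724-10-06
·→ chron.stepdays(n=-188)
·← 1724-04-01
·→ chron.stepdays(n=-308)
·← 1723-05-29
·→ chron.yearhop(n=10)
·← 1733-05-29

Answer: cur=1733-05-29


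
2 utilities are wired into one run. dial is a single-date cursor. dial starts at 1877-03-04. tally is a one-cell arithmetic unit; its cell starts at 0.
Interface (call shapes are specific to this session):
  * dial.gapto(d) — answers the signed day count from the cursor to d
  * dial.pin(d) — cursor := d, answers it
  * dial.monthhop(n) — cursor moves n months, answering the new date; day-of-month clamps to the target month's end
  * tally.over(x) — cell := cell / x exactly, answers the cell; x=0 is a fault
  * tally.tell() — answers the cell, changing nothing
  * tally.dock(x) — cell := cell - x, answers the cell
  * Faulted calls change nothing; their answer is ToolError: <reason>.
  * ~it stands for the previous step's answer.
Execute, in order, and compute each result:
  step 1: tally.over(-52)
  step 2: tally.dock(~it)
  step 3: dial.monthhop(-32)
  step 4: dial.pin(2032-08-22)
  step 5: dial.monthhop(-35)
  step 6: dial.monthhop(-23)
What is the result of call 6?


$ tally.over x→-52
= 0
$ tally.dock x→~it
= 0
$ dial.monthhop n→-32
= 1874-07-04
$ dial.pin d→2032-08-22
= 2032-08-22
$ dial.monthhop n→-35
= 2029-09-22
$ dial.monthhop n→-23
= 2027-10-22

Answer: 2027-10-22


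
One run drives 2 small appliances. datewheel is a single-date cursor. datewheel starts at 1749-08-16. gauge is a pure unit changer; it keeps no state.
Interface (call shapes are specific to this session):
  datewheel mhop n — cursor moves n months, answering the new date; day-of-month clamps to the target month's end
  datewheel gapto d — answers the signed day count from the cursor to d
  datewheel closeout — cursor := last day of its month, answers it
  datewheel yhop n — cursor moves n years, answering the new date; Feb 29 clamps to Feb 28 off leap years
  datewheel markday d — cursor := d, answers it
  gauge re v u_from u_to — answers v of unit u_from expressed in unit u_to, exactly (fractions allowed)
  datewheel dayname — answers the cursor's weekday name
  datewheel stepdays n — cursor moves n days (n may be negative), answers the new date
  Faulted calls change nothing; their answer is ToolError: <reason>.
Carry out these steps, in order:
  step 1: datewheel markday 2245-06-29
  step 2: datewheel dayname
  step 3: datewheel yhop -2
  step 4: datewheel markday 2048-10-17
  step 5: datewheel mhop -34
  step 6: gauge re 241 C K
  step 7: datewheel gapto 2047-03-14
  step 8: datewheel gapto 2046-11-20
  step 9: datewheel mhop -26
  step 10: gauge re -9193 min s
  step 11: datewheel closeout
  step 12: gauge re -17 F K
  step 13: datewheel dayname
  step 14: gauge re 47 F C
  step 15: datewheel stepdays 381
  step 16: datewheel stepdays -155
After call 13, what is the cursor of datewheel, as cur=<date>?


Answer: cur=2043-10-31

Derivation:
I call datewheel markday using d: 2245-06-29, — result: 2245-06-29.
Calling datewheel dayname, giving Sunday.
I invoke datewheel yhop using n: -2, giving 2243-06-29.
I run datewheel markday using d: 2048-10-17, and see 2048-10-17.
Now I run datewheel mhop using n: -34, and see 2045-12-17.
I run gauge re using v: 241, u_from: C, u_to: K: 10283/20.
I use datewheel gapto using d: 2047-03-14, giving 452.
I use datewheel gapto using d: 2046-11-20, which returns 338.
I invoke datewheel mhop using n: -26, and observe 2043-10-17.
I invoke gauge re using v: -9193, u_from: min, u_to: s, → -551580.
I try datewheel closeout(), which returns 2043-10-31.
Now I run gauge re using v: -17, u_from: F, u_to: K, and observe 44267/180.
I run datewheel dayname(), and get Saturday.
Using gauge re using v: 47, u_from: F, u_to: C, yielding 25/3.
I try datewheel stepdays using n: 381, giving 2044-11-15.
I try datewheel stepdays using n: -155: 2044-06-13.


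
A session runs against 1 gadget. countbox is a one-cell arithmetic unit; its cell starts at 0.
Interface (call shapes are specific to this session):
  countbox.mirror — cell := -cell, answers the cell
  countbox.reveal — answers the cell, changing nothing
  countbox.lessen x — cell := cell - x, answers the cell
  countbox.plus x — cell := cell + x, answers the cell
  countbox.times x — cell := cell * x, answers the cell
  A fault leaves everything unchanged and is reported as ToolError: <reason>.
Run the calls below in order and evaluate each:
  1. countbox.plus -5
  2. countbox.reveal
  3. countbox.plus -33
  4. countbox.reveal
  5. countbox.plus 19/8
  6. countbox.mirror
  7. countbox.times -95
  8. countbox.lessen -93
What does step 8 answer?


Act: plus[x='-5']
Obs: -5
Act: reveal[]
Obs: -5
Act: plus[x='-33']
Obs: -38
Act: reveal[]
Obs: -38
Act: plus[x='19/8']
Obs: -285/8
Act: mirror[]
Obs: 285/8
Act: times[x='-95']
Obs: -27075/8
Act: lessen[x='-93']
Obs: -26331/8

Answer: -26331/8


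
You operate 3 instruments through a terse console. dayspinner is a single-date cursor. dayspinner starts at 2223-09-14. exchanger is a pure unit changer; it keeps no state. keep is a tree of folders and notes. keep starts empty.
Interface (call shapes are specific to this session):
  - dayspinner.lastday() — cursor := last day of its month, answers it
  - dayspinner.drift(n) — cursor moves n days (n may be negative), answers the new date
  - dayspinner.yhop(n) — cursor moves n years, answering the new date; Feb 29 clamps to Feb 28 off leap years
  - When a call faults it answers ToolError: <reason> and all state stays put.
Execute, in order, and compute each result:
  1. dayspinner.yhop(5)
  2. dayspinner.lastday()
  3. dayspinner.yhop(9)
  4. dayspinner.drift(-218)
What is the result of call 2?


Answer: 2228-09-30

Derivation:
CALL dayspinner.yhop[n='5']
RET  2228-09-14
CALL dayspinner.lastday[]
RET  2228-09-30
CALL dayspinner.yhop[n='9']
RET  2237-09-30
CALL dayspinner.drift[n='-218']
RET  2237-02-24


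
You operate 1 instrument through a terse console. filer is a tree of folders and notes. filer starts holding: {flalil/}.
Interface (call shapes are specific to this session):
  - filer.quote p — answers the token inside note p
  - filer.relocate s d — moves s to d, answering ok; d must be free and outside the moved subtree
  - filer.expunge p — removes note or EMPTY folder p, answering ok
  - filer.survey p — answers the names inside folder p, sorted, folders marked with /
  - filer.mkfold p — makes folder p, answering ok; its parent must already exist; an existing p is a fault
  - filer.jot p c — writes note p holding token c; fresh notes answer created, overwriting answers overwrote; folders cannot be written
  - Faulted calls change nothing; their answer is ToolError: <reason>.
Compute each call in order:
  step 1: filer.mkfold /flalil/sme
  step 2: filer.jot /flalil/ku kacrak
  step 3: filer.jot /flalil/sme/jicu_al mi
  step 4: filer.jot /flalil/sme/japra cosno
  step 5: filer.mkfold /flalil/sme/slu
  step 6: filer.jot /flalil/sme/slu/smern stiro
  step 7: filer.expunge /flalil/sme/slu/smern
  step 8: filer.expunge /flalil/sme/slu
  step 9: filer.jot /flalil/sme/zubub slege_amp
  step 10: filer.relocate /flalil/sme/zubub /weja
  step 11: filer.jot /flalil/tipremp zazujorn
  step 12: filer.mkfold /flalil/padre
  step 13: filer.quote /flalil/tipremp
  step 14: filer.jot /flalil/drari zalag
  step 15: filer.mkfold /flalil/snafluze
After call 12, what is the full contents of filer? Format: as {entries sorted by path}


Answer: {flalil/, flalil/ku=kacrak, flalil/padre/, flalil/sme/, flalil/sme/japra=cosno, flalil/sme/jicu_al=mi, flalil/tipremp=zazujorn, weja=slege_amp}

Derivation:
·→ filer.mkfold(p=/flalil/sme)
·← ok
·→ filer.jot(p=/flalil/ku, c=kacrak)
·← created
·→ filer.jot(p=/flalil/sme/jicu_al, c=mi)
·← created
·→ filer.jot(p=/flalil/sme/japra, c=cosno)
·← created
·→ filer.mkfold(p=/flalil/sme/slu)
·← ok
·→ filer.jot(p=/flalil/sme/slu/smern, c=stiro)
·← created
·→ filer.expunge(p=/flalil/sme/slu/smern)
·← ok
·→ filer.expunge(p=/flalil/sme/slu)
·← ok
·→ filer.jot(p=/flalil/sme/zubub, c=slege_amp)
·← created
·→ filer.relocate(s=/flalil/sme/zubub, d=/weja)
·← ok
·→ filer.jot(p=/flalil/tipremp, c=zazujorn)
·← created
·→ filer.mkfold(p=/flalil/padre)
·← ok
·→ filer.quote(p=/flalil/tipremp)
·← zazujorn
·→ filer.jot(p=/flalil/drari, c=zalag)
·← created
·→ filer.mkfold(p=/flalil/snafluze)
·← ok


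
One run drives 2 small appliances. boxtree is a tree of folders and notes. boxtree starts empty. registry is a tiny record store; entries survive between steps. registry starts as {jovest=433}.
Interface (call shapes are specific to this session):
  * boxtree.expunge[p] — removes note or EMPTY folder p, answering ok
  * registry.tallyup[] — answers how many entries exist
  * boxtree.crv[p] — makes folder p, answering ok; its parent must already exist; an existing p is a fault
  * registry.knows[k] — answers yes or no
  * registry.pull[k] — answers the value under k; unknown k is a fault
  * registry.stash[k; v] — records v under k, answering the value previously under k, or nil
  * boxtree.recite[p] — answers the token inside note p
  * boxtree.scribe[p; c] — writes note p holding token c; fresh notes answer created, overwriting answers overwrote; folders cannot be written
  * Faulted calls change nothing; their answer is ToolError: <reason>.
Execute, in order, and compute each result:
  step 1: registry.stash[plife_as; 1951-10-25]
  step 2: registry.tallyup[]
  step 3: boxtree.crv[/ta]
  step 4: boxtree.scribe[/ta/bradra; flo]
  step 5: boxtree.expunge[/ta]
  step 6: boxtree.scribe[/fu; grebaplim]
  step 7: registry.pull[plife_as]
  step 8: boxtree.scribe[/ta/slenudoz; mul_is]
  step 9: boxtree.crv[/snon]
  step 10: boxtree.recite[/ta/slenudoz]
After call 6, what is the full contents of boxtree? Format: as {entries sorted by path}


Answer: {fu=grebaplim, ta/, ta/bradra=flo}

Derivation:
Next I call registry.stash with k='plife_as', v='1951-10-25', and observe nil.
I try registry.tallyup(), and observe 2.
Invoking boxtree.crv with p='/ta', which returns ok.
Then boxtree.scribe with p='/ta/bradra', c='flo', → created.
Calling boxtree.expunge with p='/ta', which returns ToolError: not empty.
I use boxtree.scribe with p='/fu', c='grebaplim': created.
I use registry.pull with k='plife_as', yielding 1951-10-25.
Calling boxtree.scribe with p='/ta/slenudoz', c='mul_is': created.
I invoke boxtree.crv with p='/snon', and observe ok.
I use boxtree.recite with p='/ta/slenudoz', → mul_is.


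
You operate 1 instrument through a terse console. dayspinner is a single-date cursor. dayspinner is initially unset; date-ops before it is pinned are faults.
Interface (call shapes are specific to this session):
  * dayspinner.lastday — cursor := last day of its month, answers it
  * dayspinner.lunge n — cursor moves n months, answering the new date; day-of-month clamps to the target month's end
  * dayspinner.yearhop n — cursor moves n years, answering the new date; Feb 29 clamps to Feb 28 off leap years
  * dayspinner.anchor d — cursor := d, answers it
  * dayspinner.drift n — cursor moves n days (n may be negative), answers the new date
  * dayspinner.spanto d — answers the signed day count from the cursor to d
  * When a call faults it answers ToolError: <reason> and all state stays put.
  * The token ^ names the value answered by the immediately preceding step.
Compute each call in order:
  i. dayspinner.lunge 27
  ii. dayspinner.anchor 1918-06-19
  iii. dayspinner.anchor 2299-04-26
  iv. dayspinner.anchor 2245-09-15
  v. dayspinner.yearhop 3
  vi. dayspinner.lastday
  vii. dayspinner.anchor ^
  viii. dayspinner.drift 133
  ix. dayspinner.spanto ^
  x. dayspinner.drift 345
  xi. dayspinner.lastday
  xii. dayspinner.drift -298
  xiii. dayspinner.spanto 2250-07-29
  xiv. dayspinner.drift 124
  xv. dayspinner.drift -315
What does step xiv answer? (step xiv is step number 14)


Step: lunge[27]
Result: ToolError: no date set
Step: anchor[1918-06-19]
Result: 1918-06-19
Step: anchor[2299-04-26]
Result: 2299-04-26
Step: anchor[2245-09-15]
Result: 2245-09-15
Step: yearhop[3]
Result: 2248-09-15
Step: lastday[]
Result: 2248-09-30
Step: anchor[^]
Result: 2248-09-30
Step: drift[133]
Result: 2249-02-10
Step: spanto[^]
Result: 0
Step: drift[345]
Result: 2250-01-21
Step: lastday[]
Result: 2250-01-31
Step: drift[-298]
Result: 2249-04-08
Step: spanto[2250-07-29]
Result: 477
Step: drift[124]
Result: 2249-08-10
Step: drift[-315]
Result: 2248-09-29

Answer: 2249-08-10
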